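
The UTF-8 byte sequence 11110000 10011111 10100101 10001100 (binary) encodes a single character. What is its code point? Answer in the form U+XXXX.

U+1F94C

Leading byte 0xF0 = 11110000 matches 11110xxx → 4-byte sequence.
Byte 1: 0xF0 = 11110000, payload 000 (3 bits).
Byte 2: 0x9F = 10011111 (10xxxxxx ✓), payload 011111.
Byte 3: 0xA5 = 10100101 (10xxxxxx ✓), payload 100101.
Byte 4: 0x8C = 10001100 (10xxxxxx ✓), payload 001100.
Concatenate: 000011111100101001100 = 0x1F94C (21 bits → U+1F94C).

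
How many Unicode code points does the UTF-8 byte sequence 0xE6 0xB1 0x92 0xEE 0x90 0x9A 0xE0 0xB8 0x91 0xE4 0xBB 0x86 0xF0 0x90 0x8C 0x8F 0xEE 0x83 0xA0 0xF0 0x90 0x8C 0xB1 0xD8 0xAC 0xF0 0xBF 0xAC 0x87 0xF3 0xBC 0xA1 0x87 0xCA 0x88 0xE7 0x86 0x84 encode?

Byte at offset 0: 0xE6 = 11100110 → 3-byte char (#1). Advance 3.
Byte at offset 3: 0xEE = 11101110 → 3-byte char (#2). Advance 3.
Byte at offset 6: 0xE0 = 11100000 → 3-byte char (#3). Advance 3.
Byte at offset 9: 0xE4 = 11100100 → 3-byte char (#4). Advance 3.
Byte at offset 12: 0xF0 = 11110000 → 4-byte char (#5). Advance 4.
Byte at offset 16: 0xEE = 11101110 → 3-byte char (#6). Advance 3.
Byte at offset 19: 0xF0 = 11110000 → 4-byte char (#7). Advance 4.
Byte at offset 23: 0xD8 = 11011000 → 2-byte char (#8). Advance 2.
Byte at offset 25: 0xF0 = 11110000 → 4-byte char (#9). Advance 4.
Byte at offset 29: 0xF3 = 11110011 → 4-byte char (#10). Advance 4.
Byte at offset 33: 0xCA = 11001010 → 2-byte char (#11). Advance 2.
Byte at offset 35: 0xE7 = 11100111 → 3-byte char (#12). Advance 3.
Reached end at offset 38 after 12 code points.

12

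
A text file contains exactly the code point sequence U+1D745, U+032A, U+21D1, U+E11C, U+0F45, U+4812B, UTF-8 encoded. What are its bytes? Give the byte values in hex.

U+1D745: 4-byte form → F0 9D 9D 85.
U+032A: 2-byte form → CC AA.
U+21D1: 3-byte form → E2 87 91.
U+E11C: 3-byte form → EE 84 9C.
U+0F45: 3-byte form → E0 BD 85.
U+4812B: 4-byte form → F1 88 84 AB.
Concatenated (19 bytes): F0 9D 9D 85 CC AA E2 87 91 EE 84 9C E0 BD 85 F1 88 84 AB.

F0 9D 9D 85 CC AA E2 87 91 EE 84 9C E0 BD 85 F1 88 84 AB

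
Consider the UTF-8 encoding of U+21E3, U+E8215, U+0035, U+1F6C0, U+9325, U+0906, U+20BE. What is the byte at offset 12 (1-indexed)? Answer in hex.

0x80

1-indexed offset 12 is 0-indexed offset 11.
U+21E3 → 3-byte form E2 87 A3 at offsets 0–2.
U+E8215 → 4-byte form F3 A8 88 95 at offsets 3–6.
U+0035 → 1-byte form 35 at offsets 7–7.
U+1F6C0 → 4-byte form F0 9F 9B 80 at offsets 8–11.
Offset 11 falls in char 4's range; it's byte 4 of F0 9F 9B 80 = 0x80.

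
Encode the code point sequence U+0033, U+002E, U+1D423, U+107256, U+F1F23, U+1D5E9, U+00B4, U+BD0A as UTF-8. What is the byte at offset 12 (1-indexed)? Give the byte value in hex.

1-indexed offset 12 is 0-indexed offset 11.
U+0033 → 1-byte form 33 at offsets 0–0.
U+002E → 1-byte form 2E at offsets 1–1.
U+1D423 → 4-byte form F0 9D 90 A3 at offsets 2–5.
U+107256 → 4-byte form F4 87 89 96 at offsets 6–9.
U+F1F23 → 4-byte form F3 B1 BC A3 at offsets 10–13.
Offset 11 falls in char 5's range; it's byte 2 of F3 B1 BC A3 = 0xB1.

0xB1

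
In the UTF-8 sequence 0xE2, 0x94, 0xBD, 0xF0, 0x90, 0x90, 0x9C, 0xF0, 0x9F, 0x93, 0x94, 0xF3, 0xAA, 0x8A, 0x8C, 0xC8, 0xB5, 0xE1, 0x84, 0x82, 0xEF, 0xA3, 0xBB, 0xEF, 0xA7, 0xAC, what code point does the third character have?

U+1F4D4

Offset 0: leading byte 0xE2 = 11100010 → 3-byte char #1 = E2 94 BD.
Offset 3: leading byte 0xF0 = 11110000 → 4-byte char #2 = F0 90 90 9C.
Offset 7: leading byte 0xF0 = 11110000 → 4-byte char #3 = F0 9F 93 94.
Leading byte 0xF0 = 11110000 matches 11110xxx → 4-byte sequence.
Byte 1: 0xF0 = 11110000, payload 000 (3 bits).
Byte 2: 0x9F = 10011111 (10xxxxxx ✓), payload 011111.
Byte 3: 0x93 = 10010011 (10xxxxxx ✓), payload 010011.
Byte 4: 0x94 = 10010100 (10xxxxxx ✓), payload 010100.
Concatenate: 000011111010011010100 = 0x1F4D4 (21 bits → U+1F4D4).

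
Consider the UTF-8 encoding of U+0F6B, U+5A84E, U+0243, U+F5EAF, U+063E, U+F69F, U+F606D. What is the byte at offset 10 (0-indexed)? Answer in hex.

U+0F6B → 3-byte form E0 BD AB at offsets 0–2.
U+5A84E → 4-byte form F1 9A A1 8E at offsets 3–6.
U+0243 → 2-byte form C9 83 at offsets 7–8.
U+F5EAF → 4-byte form F3 B5 BA AF at offsets 9–12.
Offset 10 falls in char 4's range; it's byte 2 of F3 B5 BA AF = 0xB5.

0xB5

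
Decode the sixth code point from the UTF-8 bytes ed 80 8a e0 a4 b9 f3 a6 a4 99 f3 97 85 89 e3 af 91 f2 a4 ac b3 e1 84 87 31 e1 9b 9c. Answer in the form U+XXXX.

Offset 0: leading byte 0xED = 11101101 → 3-byte char #1 = ED 80 8A.
Offset 3: leading byte 0xE0 = 11100000 → 3-byte char #2 = E0 A4 B9.
Offset 6: leading byte 0xF3 = 11110011 → 4-byte char #3 = F3 A6 A4 99.
Offset 10: leading byte 0xF3 = 11110011 → 4-byte char #4 = F3 97 85 89.
Offset 14: leading byte 0xE3 = 11100011 → 3-byte char #5 = E3 AF 91.
Offset 17: leading byte 0xF2 = 11110010 → 4-byte char #6 = F2 A4 AC B3.
Leading byte 0xF2 = 11110010 matches 11110xxx → 4-byte sequence.
Byte 1: 0xF2 = 11110010, payload 010 (3 bits).
Byte 2: 0xA4 = 10100100 (10xxxxxx ✓), payload 100100.
Byte 3: 0xAC = 10101100 (10xxxxxx ✓), payload 101100.
Byte 4: 0xB3 = 10110011 (10xxxxxx ✓), payload 110011.
Concatenate: 010100100101100110011 = 0xA4B33 (21 bits → U+A4B33).

U+A4B33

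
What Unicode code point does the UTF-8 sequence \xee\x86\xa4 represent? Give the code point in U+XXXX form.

Leading byte 0xEE = 11101110 matches 1110xxxx → 3-byte sequence.
Byte 1: 0xEE = 11101110, payload 1110 (4 bits).
Byte 2: 0x86 = 10000110 (10xxxxxx ✓), payload 000110.
Byte 3: 0xA4 = 10100100 (10xxxxxx ✓), payload 100100.
Concatenate: 1110000110100100 = 0xE1A4 (16 bits → U+E1A4).

U+E1A4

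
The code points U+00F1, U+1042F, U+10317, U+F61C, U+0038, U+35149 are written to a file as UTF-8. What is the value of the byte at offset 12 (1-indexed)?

0x98

1-indexed offset 12 is 0-indexed offset 11.
U+00F1 → 2-byte form C3 B1 at offsets 0–1.
U+1042F → 4-byte form F0 90 90 AF at offsets 2–5.
U+10317 → 4-byte form F0 90 8C 97 at offsets 6–9.
U+F61C → 3-byte form EF 98 9C at offsets 10–12.
Offset 11 falls in char 4's range; it's byte 2 of EF 98 9C = 0x98.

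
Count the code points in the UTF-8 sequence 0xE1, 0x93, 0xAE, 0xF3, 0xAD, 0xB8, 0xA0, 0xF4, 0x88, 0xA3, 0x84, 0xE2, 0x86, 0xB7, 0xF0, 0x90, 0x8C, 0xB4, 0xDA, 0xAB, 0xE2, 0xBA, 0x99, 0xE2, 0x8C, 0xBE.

8

Byte at offset 0: 0xE1 = 11100001 → 3-byte char (#1). Advance 3.
Byte at offset 3: 0xF3 = 11110011 → 4-byte char (#2). Advance 4.
Byte at offset 7: 0xF4 = 11110100 → 4-byte char (#3). Advance 4.
Byte at offset 11: 0xE2 = 11100010 → 3-byte char (#4). Advance 3.
Byte at offset 14: 0xF0 = 11110000 → 4-byte char (#5). Advance 4.
Byte at offset 18: 0xDA = 11011010 → 2-byte char (#6). Advance 2.
Byte at offset 20: 0xE2 = 11100010 → 3-byte char (#7). Advance 3.
Byte at offset 23: 0xE2 = 11100010 → 3-byte char (#8). Advance 3.
Reached end at offset 26 after 8 code points.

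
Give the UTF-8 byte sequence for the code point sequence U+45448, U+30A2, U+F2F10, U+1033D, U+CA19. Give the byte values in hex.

F1 85 91 88 E3 82 A2 F3 B2 BC 90 F0 90 8C BD EC A8 99

U+45448: 4-byte form → F1 85 91 88.
U+30A2: 3-byte form → E3 82 A2.
U+F2F10: 4-byte form → F3 B2 BC 90.
U+1033D: 4-byte form → F0 90 8C BD.
U+CA19: 3-byte form → EC A8 99.
Concatenated (18 bytes): F1 85 91 88 E3 82 A2 F3 B2 BC 90 F0 90 8C BD EC A8 99.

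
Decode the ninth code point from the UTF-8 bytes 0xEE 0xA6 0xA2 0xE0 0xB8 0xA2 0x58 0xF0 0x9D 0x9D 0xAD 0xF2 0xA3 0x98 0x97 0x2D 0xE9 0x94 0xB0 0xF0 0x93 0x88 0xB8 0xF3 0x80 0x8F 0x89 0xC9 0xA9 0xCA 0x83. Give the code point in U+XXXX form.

Offset 0: leading byte 0xEE = 11101110 → 3-byte char #1 = EE A6 A2.
Offset 3: leading byte 0xE0 = 11100000 → 3-byte char #2 = E0 B8 A2.
Offset 6: leading byte 0x58 = 01011000 → 1-byte char #3 = 58.
Offset 7: leading byte 0xF0 = 11110000 → 4-byte char #4 = F0 9D 9D AD.
Offset 11: leading byte 0xF2 = 11110010 → 4-byte char #5 = F2 A3 98 97.
Offset 15: leading byte 0x2D = 00101101 → 1-byte char #6 = 2D.
Offset 16: leading byte 0xE9 = 11101001 → 3-byte char #7 = E9 94 B0.
Offset 19: leading byte 0xF0 = 11110000 → 4-byte char #8 = F0 93 88 B8.
Offset 23: leading byte 0xF3 = 11110011 → 4-byte char #9 = F3 80 8F 89.
Leading byte 0xF3 = 11110011 matches 11110xxx → 4-byte sequence.
Byte 1: 0xF3 = 11110011, payload 011 (3 bits).
Byte 2: 0x80 = 10000000 (10xxxxxx ✓), payload 000000.
Byte 3: 0x8F = 10001111 (10xxxxxx ✓), payload 001111.
Byte 4: 0x89 = 10001001 (10xxxxxx ✓), payload 001001.
Concatenate: 011000000001111001001 = 0xC03C9 (21 bits → U+C03C9).

U+C03C9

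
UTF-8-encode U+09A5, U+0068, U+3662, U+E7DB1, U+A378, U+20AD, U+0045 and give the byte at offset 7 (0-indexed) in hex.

0xF3

U+09A5 → 3-byte form E0 A6 A5 at offsets 0–2.
U+0068 → 1-byte form 68 at offsets 3–3.
U+3662 → 3-byte form E3 99 A2 at offsets 4–6.
U+E7DB1 → 4-byte form F3 A7 B6 B1 at offsets 7–10.
Offset 7 falls in char 4's range; it's byte 1 of F3 A7 B6 B1 = 0xF3.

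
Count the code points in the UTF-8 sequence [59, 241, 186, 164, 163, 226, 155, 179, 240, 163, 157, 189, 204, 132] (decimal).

5

Byte at offset 0: 0x3B = 00111011 → 1-byte char (#1). Advance 1.
Byte at offset 1: 0xF1 = 11110001 → 4-byte char (#2). Advance 4.
Byte at offset 5: 0xE2 = 11100010 → 3-byte char (#3). Advance 3.
Byte at offset 8: 0xF0 = 11110000 → 4-byte char (#4). Advance 4.
Byte at offset 12: 0xCC = 11001100 → 2-byte char (#5). Advance 2.
Reached end at offset 14 after 5 code points.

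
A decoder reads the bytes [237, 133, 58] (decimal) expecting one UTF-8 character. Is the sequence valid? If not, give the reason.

invalid (non-continuation byte where continuation expected)

Leading byte 0xED = 11101101 → 3-byte form.
Byte 3 is 0x3A = 00111010, which is not 10xxxxxx — expected a continuation byte.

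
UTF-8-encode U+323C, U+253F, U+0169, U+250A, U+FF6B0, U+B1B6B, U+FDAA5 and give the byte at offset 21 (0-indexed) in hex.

0xAA

U+323C → 3-byte form E3 88 BC at offsets 0–2.
U+253F → 3-byte form E2 94 BF at offsets 3–5.
U+0169 → 2-byte form C5 A9 at offsets 6–7.
U+250A → 3-byte form E2 94 8A at offsets 8–10.
U+FF6B0 → 4-byte form F3 BF 9A B0 at offsets 11–14.
U+B1B6B → 4-byte form F2 B1 AD AB at offsets 15–18.
U+FDAA5 → 4-byte form F3 BD AA A5 at offsets 19–22.
Offset 21 falls in char 7's range; it's byte 3 of F3 BD AA A5 = 0xAA.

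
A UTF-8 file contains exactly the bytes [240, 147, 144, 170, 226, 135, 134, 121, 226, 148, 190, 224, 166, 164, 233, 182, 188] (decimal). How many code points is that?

Byte at offset 0: 0xF0 = 11110000 → 4-byte char (#1). Advance 4.
Byte at offset 4: 0xE2 = 11100010 → 3-byte char (#2). Advance 3.
Byte at offset 7: 0x79 = 01111001 → 1-byte char (#3). Advance 1.
Byte at offset 8: 0xE2 = 11100010 → 3-byte char (#4). Advance 3.
Byte at offset 11: 0xE0 = 11100000 → 3-byte char (#5). Advance 3.
Byte at offset 14: 0xE9 = 11101001 → 3-byte char (#6). Advance 3.
Reached end at offset 17 after 6 code points.

6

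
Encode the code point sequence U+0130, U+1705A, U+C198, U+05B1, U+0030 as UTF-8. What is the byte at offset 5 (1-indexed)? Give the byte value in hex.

1-indexed offset 5 is 0-indexed offset 4.
U+0130 → 2-byte form C4 B0 at offsets 0–1.
U+1705A → 4-byte form F0 97 81 9A at offsets 2–5.
Offset 4 falls in char 2's range; it's byte 3 of F0 97 81 9A = 0x81.

0x81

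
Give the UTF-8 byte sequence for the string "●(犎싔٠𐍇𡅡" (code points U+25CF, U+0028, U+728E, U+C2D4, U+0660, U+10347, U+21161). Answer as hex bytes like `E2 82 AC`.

E2 97 8F 28 E7 8A 8E EC 8B 94 D9 A0 F0 90 8D 87 F0 A1 85 A1

U+25CF: 3-byte form → E2 97 8F.
U+0028: 1-byte form → 28.
U+728E: 3-byte form → E7 8A 8E.
U+C2D4: 3-byte form → EC 8B 94.
U+0660: 2-byte form → D9 A0.
U+10347: 4-byte form → F0 90 8D 87.
U+21161: 4-byte form → F0 A1 85 A1.
Concatenated (20 bytes): E2 97 8F 28 E7 8A 8E EC 8B 94 D9 A0 F0 90 8D 87 F0 A1 85 A1.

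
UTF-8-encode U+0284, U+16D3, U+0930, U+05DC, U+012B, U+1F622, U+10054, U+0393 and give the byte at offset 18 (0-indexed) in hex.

0x81

U+0284 → 2-byte form CA 84 at offsets 0–1.
U+16D3 → 3-byte form E1 9B 93 at offsets 2–4.
U+0930 → 3-byte form E0 A4 B0 at offsets 5–7.
U+05DC → 2-byte form D7 9C at offsets 8–9.
U+012B → 2-byte form C4 AB at offsets 10–11.
U+1F622 → 4-byte form F0 9F 98 A2 at offsets 12–15.
U+10054 → 4-byte form F0 90 81 94 at offsets 16–19.
Offset 18 falls in char 7's range; it's byte 3 of F0 90 81 94 = 0x81.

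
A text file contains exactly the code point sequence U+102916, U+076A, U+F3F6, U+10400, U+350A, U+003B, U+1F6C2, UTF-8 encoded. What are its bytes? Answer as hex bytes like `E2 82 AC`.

F4 82 A4 96 DD AA EF 8F B6 F0 90 90 80 E3 94 8A 3B F0 9F 9B 82

U+102916: 4-byte form → F4 82 A4 96.
U+076A: 2-byte form → DD AA.
U+F3F6: 3-byte form → EF 8F B6.
U+10400: 4-byte form → F0 90 90 80.
U+350A: 3-byte form → E3 94 8A.
U+003B: 1-byte form → 3B.
U+1F6C2: 4-byte form → F0 9F 9B 82.
Concatenated (21 bytes): F4 82 A4 96 DD AA EF 8F B6 F0 90 90 80 E3 94 8A 3B F0 9F 9B 82.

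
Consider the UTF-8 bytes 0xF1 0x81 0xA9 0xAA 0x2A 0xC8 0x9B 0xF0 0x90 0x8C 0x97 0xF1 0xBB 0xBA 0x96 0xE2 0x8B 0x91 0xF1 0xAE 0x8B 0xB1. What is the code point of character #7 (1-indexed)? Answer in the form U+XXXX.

Offset 0: leading byte 0xF1 = 11110001 → 4-byte char #1 = F1 81 A9 AA.
Offset 4: leading byte 0x2A = 00101010 → 1-byte char #2 = 2A.
Offset 5: leading byte 0xC8 = 11001000 → 2-byte char #3 = C8 9B.
Offset 7: leading byte 0xF0 = 11110000 → 4-byte char #4 = F0 90 8C 97.
Offset 11: leading byte 0xF1 = 11110001 → 4-byte char #5 = F1 BB BA 96.
Offset 15: leading byte 0xE2 = 11100010 → 3-byte char #6 = E2 8B 91.
Offset 18: leading byte 0xF1 = 11110001 → 4-byte char #7 = F1 AE 8B B1.
Leading byte 0xF1 = 11110001 matches 11110xxx → 4-byte sequence.
Byte 1: 0xF1 = 11110001, payload 001 (3 bits).
Byte 2: 0xAE = 10101110 (10xxxxxx ✓), payload 101110.
Byte 3: 0x8B = 10001011 (10xxxxxx ✓), payload 001011.
Byte 4: 0xB1 = 10110001 (10xxxxxx ✓), payload 110001.
Concatenate: 001101110001011110001 = 0x6E2F1 (21 bits → U+6E2F1).

U+6E2F1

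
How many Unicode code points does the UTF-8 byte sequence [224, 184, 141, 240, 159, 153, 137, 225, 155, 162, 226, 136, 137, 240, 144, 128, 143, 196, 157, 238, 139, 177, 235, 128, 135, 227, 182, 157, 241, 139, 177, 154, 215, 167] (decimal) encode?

11

Byte at offset 0: 0xE0 = 11100000 → 3-byte char (#1). Advance 3.
Byte at offset 3: 0xF0 = 11110000 → 4-byte char (#2). Advance 4.
Byte at offset 7: 0xE1 = 11100001 → 3-byte char (#3). Advance 3.
Byte at offset 10: 0xE2 = 11100010 → 3-byte char (#4). Advance 3.
Byte at offset 13: 0xF0 = 11110000 → 4-byte char (#5). Advance 4.
Byte at offset 17: 0xC4 = 11000100 → 2-byte char (#6). Advance 2.
Byte at offset 19: 0xEE = 11101110 → 3-byte char (#7). Advance 3.
Byte at offset 22: 0xEB = 11101011 → 3-byte char (#8). Advance 3.
Byte at offset 25: 0xE3 = 11100011 → 3-byte char (#9). Advance 3.
Byte at offset 28: 0xF1 = 11110001 → 4-byte char (#10). Advance 4.
Byte at offset 32: 0xD7 = 11010111 → 2-byte char (#11). Advance 2.
Reached end at offset 34 after 11 code points.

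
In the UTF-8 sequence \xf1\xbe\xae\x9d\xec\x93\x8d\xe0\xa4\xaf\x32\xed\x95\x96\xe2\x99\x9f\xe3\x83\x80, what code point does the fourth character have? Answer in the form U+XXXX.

U+0032

Offset 0: leading byte 0xF1 = 11110001 → 4-byte char #1 = F1 BE AE 9D.
Offset 4: leading byte 0xEC = 11101100 → 3-byte char #2 = EC 93 8D.
Offset 7: leading byte 0xE0 = 11100000 → 3-byte char #3 = E0 A4 AF.
Offset 10: leading byte 0x32 = 00110010 → 1-byte char #4 = 32.
Leading byte 0x32 = 00110010 matches 0xxxxxxx → 1-byte sequence.
Byte 1: 0x32 = 00110010, payload 0110010 (7 bits).
Concatenate: 0110010 = 0x32 (7 bits → U+0032).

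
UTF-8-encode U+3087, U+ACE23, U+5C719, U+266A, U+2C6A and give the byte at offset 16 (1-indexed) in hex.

0xB1

1-indexed offset 16 is 0-indexed offset 15.
U+3087 → 3-byte form E3 82 87 at offsets 0–2.
U+ACE23 → 4-byte form F2 AC B8 A3 at offsets 3–6.
U+5C719 → 4-byte form F1 9C 9C 99 at offsets 7–10.
U+266A → 3-byte form E2 99 AA at offsets 11–13.
U+2C6A → 3-byte form E2 B1 AA at offsets 14–16.
Offset 15 falls in char 5's range; it's byte 2 of E2 B1 AA = 0xB1.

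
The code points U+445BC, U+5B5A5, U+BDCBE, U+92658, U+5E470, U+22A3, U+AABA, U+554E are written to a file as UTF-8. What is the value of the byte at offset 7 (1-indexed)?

1-indexed offset 7 is 0-indexed offset 6.
U+445BC → 4-byte form F1 84 96 BC at offsets 0–3.
U+5B5A5 → 4-byte form F1 9B 96 A5 at offsets 4–7.
Offset 6 falls in char 2's range; it's byte 3 of F1 9B 96 A5 = 0x96.

0x96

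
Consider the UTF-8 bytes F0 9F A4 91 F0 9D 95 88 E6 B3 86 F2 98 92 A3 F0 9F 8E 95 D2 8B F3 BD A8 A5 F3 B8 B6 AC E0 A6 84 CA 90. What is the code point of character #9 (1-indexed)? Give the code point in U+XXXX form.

U+0984

Offset 0: leading byte 0xF0 = 11110000 → 4-byte char #1 = F0 9F A4 91.
Offset 4: leading byte 0xF0 = 11110000 → 4-byte char #2 = F0 9D 95 88.
Offset 8: leading byte 0xE6 = 11100110 → 3-byte char #3 = E6 B3 86.
Offset 11: leading byte 0xF2 = 11110010 → 4-byte char #4 = F2 98 92 A3.
Offset 15: leading byte 0xF0 = 11110000 → 4-byte char #5 = F0 9F 8E 95.
Offset 19: leading byte 0xD2 = 11010010 → 2-byte char #6 = D2 8B.
Offset 21: leading byte 0xF3 = 11110011 → 4-byte char #7 = F3 BD A8 A5.
Offset 25: leading byte 0xF3 = 11110011 → 4-byte char #8 = F3 B8 B6 AC.
Offset 29: leading byte 0xE0 = 11100000 → 3-byte char #9 = E0 A6 84.
Leading byte 0xE0 = 11100000 matches 1110xxxx → 3-byte sequence.
Byte 1: 0xE0 = 11100000, payload 0000 (4 bits).
Byte 2: 0xA6 = 10100110 (10xxxxxx ✓), payload 100110.
Byte 3: 0x84 = 10000100 (10xxxxxx ✓), payload 000100.
Concatenate: 0000100110000100 = 0x984 (16 bits → U+0984).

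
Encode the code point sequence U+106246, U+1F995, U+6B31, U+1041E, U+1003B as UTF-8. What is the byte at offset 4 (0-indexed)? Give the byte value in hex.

U+106246 → 4-byte form F4 86 89 86 at offsets 0–3.
U+1F995 → 4-byte form F0 9F A6 95 at offsets 4–7.
Offset 4 falls in char 2's range; it's byte 1 of F0 9F A6 95 = 0xF0.

0xF0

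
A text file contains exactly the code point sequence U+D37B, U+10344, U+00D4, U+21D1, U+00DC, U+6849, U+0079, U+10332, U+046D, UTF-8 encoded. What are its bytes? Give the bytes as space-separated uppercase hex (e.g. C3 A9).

U+D37B: 3-byte form → ED 8D BB.
U+10344: 4-byte form → F0 90 8D 84.
U+00D4: 2-byte form → C3 94.
U+21D1: 3-byte form → E2 87 91.
U+00DC: 2-byte form → C3 9C.
U+6849: 3-byte form → E6 A1 89.
U+0079: 1-byte form → 79.
U+10332: 4-byte form → F0 90 8C B2.
U+046D: 2-byte form → D1 AD.
Concatenated (24 bytes): ED 8D BB F0 90 8D 84 C3 94 E2 87 91 C3 9C E6 A1 89 79 F0 90 8C B2 D1 AD.

ED 8D BB F0 90 8D 84 C3 94 E2 87 91 C3 9C E6 A1 89 79 F0 90 8C B2 D1 AD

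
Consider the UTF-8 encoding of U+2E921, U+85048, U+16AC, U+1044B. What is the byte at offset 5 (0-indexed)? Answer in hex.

0x85

U+2E921 → 4-byte form F0 AE A4 A1 at offsets 0–3.
U+85048 → 4-byte form F2 85 81 88 at offsets 4–7.
Offset 5 falls in char 2's range; it's byte 2 of F2 85 81 88 = 0x85.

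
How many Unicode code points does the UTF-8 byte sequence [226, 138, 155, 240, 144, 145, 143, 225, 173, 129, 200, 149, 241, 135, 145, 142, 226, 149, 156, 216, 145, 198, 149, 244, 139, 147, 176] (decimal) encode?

9

Byte at offset 0: 0xE2 = 11100010 → 3-byte char (#1). Advance 3.
Byte at offset 3: 0xF0 = 11110000 → 4-byte char (#2). Advance 4.
Byte at offset 7: 0xE1 = 11100001 → 3-byte char (#3). Advance 3.
Byte at offset 10: 0xC8 = 11001000 → 2-byte char (#4). Advance 2.
Byte at offset 12: 0xF1 = 11110001 → 4-byte char (#5). Advance 4.
Byte at offset 16: 0xE2 = 11100010 → 3-byte char (#6). Advance 3.
Byte at offset 19: 0xD8 = 11011000 → 2-byte char (#7). Advance 2.
Byte at offset 21: 0xC6 = 11000110 → 2-byte char (#8). Advance 2.
Byte at offset 23: 0xF4 = 11110100 → 4-byte char (#9). Advance 4.
Reached end at offset 27 after 9 code points.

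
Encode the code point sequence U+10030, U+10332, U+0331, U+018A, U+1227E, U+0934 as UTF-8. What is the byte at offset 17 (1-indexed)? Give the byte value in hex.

1-indexed offset 17 is 0-indexed offset 16.
U+10030 → 4-byte form F0 90 80 B0 at offsets 0–3.
U+10332 → 4-byte form F0 90 8C B2 at offsets 4–7.
U+0331 → 2-byte form CC B1 at offsets 8–9.
U+018A → 2-byte form C6 8A at offsets 10–11.
U+1227E → 4-byte form F0 92 89 BE at offsets 12–15.
U+0934 → 3-byte form E0 A4 B4 at offsets 16–18.
Offset 16 falls in char 6's range; it's byte 1 of E0 A4 B4 = 0xE0.

0xE0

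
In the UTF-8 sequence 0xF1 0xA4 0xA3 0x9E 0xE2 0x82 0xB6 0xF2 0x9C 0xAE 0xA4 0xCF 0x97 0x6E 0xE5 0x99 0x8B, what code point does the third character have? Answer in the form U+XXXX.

Offset 0: leading byte 0xF1 = 11110001 → 4-byte char #1 = F1 A4 A3 9E.
Offset 4: leading byte 0xE2 = 11100010 → 3-byte char #2 = E2 82 B6.
Offset 7: leading byte 0xF2 = 11110010 → 4-byte char #3 = F2 9C AE A4.
Leading byte 0xF2 = 11110010 matches 11110xxx → 4-byte sequence.
Byte 1: 0xF2 = 11110010, payload 010 (3 bits).
Byte 2: 0x9C = 10011100 (10xxxxxx ✓), payload 011100.
Byte 3: 0xAE = 10101110 (10xxxxxx ✓), payload 101110.
Byte 4: 0xA4 = 10100100 (10xxxxxx ✓), payload 100100.
Concatenate: 010011100101110100100 = 0x9CBA4 (21 bits → U+9CBA4).

U+9CBA4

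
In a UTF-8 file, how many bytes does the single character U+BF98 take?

U+BF98 = 0xBF98. UTF-8 uses 1 byte below 0x80, 2 below 0x800, 3 below 0x10000, 4 up to 0x10FFFF. 0xBF98 is in U+0800–U+FFFF → 3 bytes.

3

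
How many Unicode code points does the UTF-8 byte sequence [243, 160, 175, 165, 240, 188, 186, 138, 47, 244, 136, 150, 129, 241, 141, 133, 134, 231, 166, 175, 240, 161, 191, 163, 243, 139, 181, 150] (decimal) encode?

8

Byte at offset 0: 0xF3 = 11110011 → 4-byte char (#1). Advance 4.
Byte at offset 4: 0xF0 = 11110000 → 4-byte char (#2). Advance 4.
Byte at offset 8: 0x2F = 00101111 → 1-byte char (#3). Advance 1.
Byte at offset 9: 0xF4 = 11110100 → 4-byte char (#4). Advance 4.
Byte at offset 13: 0xF1 = 11110001 → 4-byte char (#5). Advance 4.
Byte at offset 17: 0xE7 = 11100111 → 3-byte char (#6). Advance 3.
Byte at offset 20: 0xF0 = 11110000 → 4-byte char (#7). Advance 4.
Byte at offset 24: 0xF3 = 11110011 → 4-byte char (#8). Advance 4.
Reached end at offset 28 after 8 code points.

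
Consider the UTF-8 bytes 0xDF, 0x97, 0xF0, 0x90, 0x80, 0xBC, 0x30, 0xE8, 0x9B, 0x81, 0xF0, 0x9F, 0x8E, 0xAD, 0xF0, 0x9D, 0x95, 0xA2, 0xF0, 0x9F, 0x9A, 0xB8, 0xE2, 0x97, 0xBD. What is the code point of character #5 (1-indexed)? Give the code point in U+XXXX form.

Offset 0: leading byte 0xDF = 11011111 → 2-byte char #1 = DF 97.
Offset 2: leading byte 0xF0 = 11110000 → 4-byte char #2 = F0 90 80 BC.
Offset 6: leading byte 0x30 = 00110000 → 1-byte char #3 = 30.
Offset 7: leading byte 0xE8 = 11101000 → 3-byte char #4 = E8 9B 81.
Offset 10: leading byte 0xF0 = 11110000 → 4-byte char #5 = F0 9F 8E AD.
Leading byte 0xF0 = 11110000 matches 11110xxx → 4-byte sequence.
Byte 1: 0xF0 = 11110000, payload 000 (3 bits).
Byte 2: 0x9F = 10011111 (10xxxxxx ✓), payload 011111.
Byte 3: 0x8E = 10001110 (10xxxxxx ✓), payload 001110.
Byte 4: 0xAD = 10101101 (10xxxxxx ✓), payload 101101.
Concatenate: 000011111001110101101 = 0x1F3AD (21 bits → U+1F3AD).

U+1F3AD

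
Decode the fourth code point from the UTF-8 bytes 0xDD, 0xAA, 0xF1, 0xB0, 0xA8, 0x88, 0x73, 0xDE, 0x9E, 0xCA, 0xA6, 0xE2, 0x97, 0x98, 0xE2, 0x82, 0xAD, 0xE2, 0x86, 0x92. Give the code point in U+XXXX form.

U+079E

Offset 0: leading byte 0xDD = 11011101 → 2-byte char #1 = DD AA.
Offset 2: leading byte 0xF1 = 11110001 → 4-byte char #2 = F1 B0 A8 88.
Offset 6: leading byte 0x73 = 01110011 → 1-byte char #3 = 73.
Offset 7: leading byte 0xDE = 11011110 → 2-byte char #4 = DE 9E.
Leading byte 0xDE = 11011110 matches 110xxxxx → 2-byte sequence.
Byte 1: 0xDE = 11011110, payload 11110 (5 bits).
Byte 2: 0x9E = 10011110 (10xxxxxx ✓), payload 011110.
Concatenate: 11110011110 = 0x79E (11 bits → U+079E).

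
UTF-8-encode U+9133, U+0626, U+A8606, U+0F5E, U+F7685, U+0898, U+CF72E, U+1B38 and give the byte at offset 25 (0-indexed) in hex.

U+9133 → 3-byte form E9 84 B3 at offsets 0–2.
U+0626 → 2-byte form D8 A6 at offsets 3–4.
U+A8606 → 4-byte form F2 A8 98 86 at offsets 5–8.
U+0F5E → 3-byte form E0 BD 9E at offsets 9–11.
U+F7685 → 4-byte form F3 B7 9A 85 at offsets 12–15.
U+0898 → 3-byte form E0 A2 98 at offsets 16–18.
U+CF72E → 4-byte form F3 8F 9C AE at offsets 19–22.
U+1B38 → 3-byte form E1 AC B8 at offsets 23–25.
Offset 25 falls in char 8's range; it's byte 3 of E1 AC B8 = 0xB8.

0xB8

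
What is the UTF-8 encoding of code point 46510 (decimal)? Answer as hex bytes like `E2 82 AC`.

EB 96 AE

U+B5AE = 0xB5AE = 46510 decimal. In range U+0800–U+FFFF → 3-byte form: 1110xxxx 10xxxxxx 10xxxxxx.
Binary (16 bits): 1011010110101110.
Split 4+6+6: 1011 | 010110 | 101110.
Byte 1: 11101011 = 0xEB.
Byte 2: 10010110 = 0x96.
Byte 3: 10101110 = 0xAE.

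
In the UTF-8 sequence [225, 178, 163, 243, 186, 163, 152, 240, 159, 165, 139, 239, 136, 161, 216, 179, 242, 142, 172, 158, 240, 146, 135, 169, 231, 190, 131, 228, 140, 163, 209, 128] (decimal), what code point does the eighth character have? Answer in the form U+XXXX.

U+7F83

Offset 0: leading byte 0xE1 = 11100001 → 3-byte char #1 = E1 B2 A3.
Offset 3: leading byte 0xF3 = 11110011 → 4-byte char #2 = F3 BA A3 98.
Offset 7: leading byte 0xF0 = 11110000 → 4-byte char #3 = F0 9F A5 8B.
Offset 11: leading byte 0xEF = 11101111 → 3-byte char #4 = EF 88 A1.
Offset 14: leading byte 0xD8 = 11011000 → 2-byte char #5 = D8 B3.
Offset 16: leading byte 0xF2 = 11110010 → 4-byte char #6 = F2 8E AC 9E.
Offset 20: leading byte 0xF0 = 11110000 → 4-byte char #7 = F0 92 87 A9.
Offset 24: leading byte 0xE7 = 11100111 → 3-byte char #8 = E7 BE 83.
Leading byte 0xE7 = 11100111 matches 1110xxxx → 3-byte sequence.
Byte 1: 0xE7 = 11100111, payload 0111 (4 bits).
Byte 2: 0xBE = 10111110 (10xxxxxx ✓), payload 111110.
Byte 3: 0x83 = 10000011 (10xxxxxx ✓), payload 000011.
Concatenate: 0111111110000011 = 0x7F83 (16 bits → U+7F83).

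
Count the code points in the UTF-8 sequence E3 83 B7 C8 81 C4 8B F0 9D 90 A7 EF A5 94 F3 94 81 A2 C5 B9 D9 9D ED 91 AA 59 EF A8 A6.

Byte at offset 0: 0xE3 = 11100011 → 3-byte char (#1). Advance 3.
Byte at offset 3: 0xC8 = 11001000 → 2-byte char (#2). Advance 2.
Byte at offset 5: 0xC4 = 11000100 → 2-byte char (#3). Advance 2.
Byte at offset 7: 0xF0 = 11110000 → 4-byte char (#4). Advance 4.
Byte at offset 11: 0xEF = 11101111 → 3-byte char (#5). Advance 3.
Byte at offset 14: 0xF3 = 11110011 → 4-byte char (#6). Advance 4.
Byte at offset 18: 0xC5 = 11000101 → 2-byte char (#7). Advance 2.
Byte at offset 20: 0xD9 = 11011001 → 2-byte char (#8). Advance 2.
Byte at offset 22: 0xED = 11101101 → 3-byte char (#9). Advance 3.
Byte at offset 25: 0x59 = 01011001 → 1-byte char (#10). Advance 1.
Byte at offset 26: 0xEF = 11101111 → 3-byte char (#11). Advance 3.
Reached end at offset 29 after 11 code points.

11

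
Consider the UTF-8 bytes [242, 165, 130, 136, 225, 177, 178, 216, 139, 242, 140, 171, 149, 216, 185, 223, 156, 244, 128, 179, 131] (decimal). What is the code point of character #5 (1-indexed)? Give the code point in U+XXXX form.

U+0639

Offset 0: leading byte 0xF2 = 11110010 → 4-byte char #1 = F2 A5 82 88.
Offset 4: leading byte 0xE1 = 11100001 → 3-byte char #2 = E1 B1 B2.
Offset 7: leading byte 0xD8 = 11011000 → 2-byte char #3 = D8 8B.
Offset 9: leading byte 0xF2 = 11110010 → 4-byte char #4 = F2 8C AB 95.
Offset 13: leading byte 0xD8 = 11011000 → 2-byte char #5 = D8 B9.
Leading byte 0xD8 = 11011000 matches 110xxxxx → 2-byte sequence.
Byte 1: 0xD8 = 11011000, payload 11000 (5 bits).
Byte 2: 0xB9 = 10111001 (10xxxxxx ✓), payload 111001.
Concatenate: 11000111001 = 0x639 (11 bits → U+0639).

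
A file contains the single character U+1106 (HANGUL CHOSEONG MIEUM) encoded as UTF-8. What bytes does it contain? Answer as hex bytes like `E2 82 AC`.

U+1106 = 0x1106 = 4358 decimal. In range U+0800–U+FFFF → 3-byte form: 1110xxxx 10xxxxxx 10xxxxxx.
Binary (16 bits): 0001000100000110.
Split 4+6+6: 0001 | 000100 | 000110.
Byte 1: 11100001 = 0xE1.
Byte 2: 10000100 = 0x84.
Byte 3: 10000110 = 0x86.

E1 84 86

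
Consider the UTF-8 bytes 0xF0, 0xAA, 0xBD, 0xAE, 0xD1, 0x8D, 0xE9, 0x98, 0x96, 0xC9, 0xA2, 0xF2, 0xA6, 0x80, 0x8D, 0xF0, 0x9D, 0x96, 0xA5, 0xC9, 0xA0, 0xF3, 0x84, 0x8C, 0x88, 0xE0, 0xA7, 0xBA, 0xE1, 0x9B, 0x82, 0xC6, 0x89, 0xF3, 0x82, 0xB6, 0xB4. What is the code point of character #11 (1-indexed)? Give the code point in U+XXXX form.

Offset 0: leading byte 0xF0 = 11110000 → 4-byte char #1 = F0 AA BD AE.
Offset 4: leading byte 0xD1 = 11010001 → 2-byte char #2 = D1 8D.
Offset 6: leading byte 0xE9 = 11101001 → 3-byte char #3 = E9 98 96.
Offset 9: leading byte 0xC9 = 11001001 → 2-byte char #4 = C9 A2.
Offset 11: leading byte 0xF2 = 11110010 → 4-byte char #5 = F2 A6 80 8D.
Offset 15: leading byte 0xF0 = 11110000 → 4-byte char #6 = F0 9D 96 A5.
Offset 19: leading byte 0xC9 = 11001001 → 2-byte char #7 = C9 A0.
Offset 21: leading byte 0xF3 = 11110011 → 4-byte char #8 = F3 84 8C 88.
Offset 25: leading byte 0xE0 = 11100000 → 3-byte char #9 = E0 A7 BA.
Offset 28: leading byte 0xE1 = 11100001 → 3-byte char #10 = E1 9B 82.
Offset 31: leading byte 0xC6 = 11000110 → 2-byte char #11 = C6 89.
Leading byte 0xC6 = 11000110 matches 110xxxxx → 2-byte sequence.
Byte 1: 0xC6 = 11000110, payload 00110 (5 bits).
Byte 2: 0x89 = 10001001 (10xxxxxx ✓), payload 001001.
Concatenate: 00110001001 = 0x189 (11 bits → U+0189).

U+0189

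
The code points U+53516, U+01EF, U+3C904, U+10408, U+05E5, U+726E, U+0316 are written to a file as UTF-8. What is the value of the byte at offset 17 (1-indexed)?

1-indexed offset 17 is 0-indexed offset 16.
U+53516 → 4-byte form F1 93 94 96 at offsets 0–3.
U+01EF → 2-byte form C7 AF at offsets 4–5.
U+3C904 → 4-byte form F0 BC A4 84 at offsets 6–9.
U+10408 → 4-byte form F0 90 90 88 at offsets 10–13.
U+05E5 → 2-byte form D7 A5 at offsets 14–15.
U+726E → 3-byte form E7 89 AE at offsets 16–18.
Offset 16 falls in char 6's range; it's byte 1 of E7 89 AE = 0xE7.

0xE7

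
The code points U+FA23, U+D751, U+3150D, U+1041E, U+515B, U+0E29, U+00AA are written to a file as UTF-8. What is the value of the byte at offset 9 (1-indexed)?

0x94

1-indexed offset 9 is 0-indexed offset 8.
U+FA23 → 3-byte form EF A8 A3 at offsets 0–2.
U+D751 → 3-byte form ED 9D 91 at offsets 3–5.
U+3150D → 4-byte form F0 B1 94 8D at offsets 6–9.
Offset 8 falls in char 3's range; it's byte 3 of F0 B1 94 8D = 0x94.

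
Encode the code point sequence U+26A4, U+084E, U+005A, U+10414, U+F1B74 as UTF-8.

E2 9A A4 E0 A1 8E 5A F0 90 90 94 F3 B1 AD B4

U+26A4: 3-byte form → E2 9A A4.
U+084E: 3-byte form → E0 A1 8E.
U+005A: 1-byte form → 5A.
U+10414: 4-byte form → F0 90 90 94.
U+F1B74: 4-byte form → F3 B1 AD B4.
Concatenated (15 bytes): E2 9A A4 E0 A1 8E 5A F0 90 90 94 F3 B1 AD B4.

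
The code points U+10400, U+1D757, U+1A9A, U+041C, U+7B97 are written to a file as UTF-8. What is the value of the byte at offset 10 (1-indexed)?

1-indexed offset 10 is 0-indexed offset 9.
U+10400 → 4-byte form F0 90 90 80 at offsets 0–3.
U+1D757 → 4-byte form F0 9D 9D 97 at offsets 4–7.
U+1A9A → 3-byte form E1 AA 9A at offsets 8–10.
Offset 9 falls in char 3's range; it's byte 2 of E1 AA 9A = 0xAA.

0xAA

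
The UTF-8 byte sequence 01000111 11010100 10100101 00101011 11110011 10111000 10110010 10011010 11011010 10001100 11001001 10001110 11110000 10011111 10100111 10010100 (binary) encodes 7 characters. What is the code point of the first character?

U+0047

Offset 0: leading byte 0x47 = 01000111 → 1-byte char #1 = 47.
Leading byte 0x47 = 01000111 matches 0xxxxxxx → 1-byte sequence.
Byte 1: 0x47 = 01000111, payload 1000111 (7 bits).
Concatenate: 1000111 = 0x47 (7 bits → U+0047).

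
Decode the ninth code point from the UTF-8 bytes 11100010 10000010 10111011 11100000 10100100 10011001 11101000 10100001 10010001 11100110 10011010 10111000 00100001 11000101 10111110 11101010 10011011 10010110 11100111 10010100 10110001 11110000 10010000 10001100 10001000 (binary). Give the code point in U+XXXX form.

U+10308

Offset 0: leading byte 0xE2 = 11100010 → 3-byte char #1 = E2 82 BB.
Offset 3: leading byte 0xE0 = 11100000 → 3-byte char #2 = E0 A4 99.
Offset 6: leading byte 0xE8 = 11101000 → 3-byte char #3 = E8 A1 91.
Offset 9: leading byte 0xE6 = 11100110 → 3-byte char #4 = E6 9A B8.
Offset 12: leading byte 0x21 = 00100001 → 1-byte char #5 = 21.
Offset 13: leading byte 0xC5 = 11000101 → 2-byte char #6 = C5 BE.
Offset 15: leading byte 0xEA = 11101010 → 3-byte char #7 = EA 9B 96.
Offset 18: leading byte 0xE7 = 11100111 → 3-byte char #8 = E7 94 B1.
Offset 21: leading byte 0xF0 = 11110000 → 4-byte char #9 = F0 90 8C 88.
Leading byte 0xF0 = 11110000 matches 11110xxx → 4-byte sequence.
Byte 1: 0xF0 = 11110000, payload 000 (3 bits).
Byte 2: 0x90 = 10010000 (10xxxxxx ✓), payload 010000.
Byte 3: 0x8C = 10001100 (10xxxxxx ✓), payload 001100.
Byte 4: 0x88 = 10001000 (10xxxxxx ✓), payload 001000.
Concatenate: 000010000001100001000 = 0x10308 (21 bits → U+10308).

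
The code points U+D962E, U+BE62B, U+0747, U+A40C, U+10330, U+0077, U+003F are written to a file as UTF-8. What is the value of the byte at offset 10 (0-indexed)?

0xEA

U+D962E → 4-byte form F3 99 98 AE at offsets 0–3.
U+BE62B → 4-byte form F2 BE 98 AB at offsets 4–7.
U+0747 → 2-byte form DD 87 at offsets 8–9.
U+A40C → 3-byte form EA 90 8C at offsets 10–12.
Offset 10 falls in char 4's range; it's byte 1 of EA 90 8C = 0xEA.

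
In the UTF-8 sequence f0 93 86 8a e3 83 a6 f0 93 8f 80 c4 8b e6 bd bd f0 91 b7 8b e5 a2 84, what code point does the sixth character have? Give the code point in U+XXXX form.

Offset 0: leading byte 0xF0 = 11110000 → 4-byte char #1 = F0 93 86 8A.
Offset 4: leading byte 0xE3 = 11100011 → 3-byte char #2 = E3 83 A6.
Offset 7: leading byte 0xF0 = 11110000 → 4-byte char #3 = F0 93 8F 80.
Offset 11: leading byte 0xC4 = 11000100 → 2-byte char #4 = C4 8B.
Offset 13: leading byte 0xE6 = 11100110 → 3-byte char #5 = E6 BD BD.
Offset 16: leading byte 0xF0 = 11110000 → 4-byte char #6 = F0 91 B7 8B.
Leading byte 0xF0 = 11110000 matches 11110xxx → 4-byte sequence.
Byte 1: 0xF0 = 11110000, payload 000 (3 bits).
Byte 2: 0x91 = 10010001 (10xxxxxx ✓), payload 010001.
Byte 3: 0xB7 = 10110111 (10xxxxxx ✓), payload 110111.
Byte 4: 0x8B = 10001011 (10xxxxxx ✓), payload 001011.
Concatenate: 000010001110111001011 = 0x11DCB (21 bits → U+11DCB).

U+11DCB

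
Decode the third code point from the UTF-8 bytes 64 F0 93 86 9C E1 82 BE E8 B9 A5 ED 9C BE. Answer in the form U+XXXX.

Offset 0: leading byte 0x64 = 01100100 → 1-byte char #1 = 64.
Offset 1: leading byte 0xF0 = 11110000 → 4-byte char #2 = F0 93 86 9C.
Offset 5: leading byte 0xE1 = 11100001 → 3-byte char #3 = E1 82 BE.
Leading byte 0xE1 = 11100001 matches 1110xxxx → 3-byte sequence.
Byte 1: 0xE1 = 11100001, payload 0001 (4 bits).
Byte 2: 0x82 = 10000010 (10xxxxxx ✓), payload 000010.
Byte 3: 0xBE = 10111110 (10xxxxxx ✓), payload 111110.
Concatenate: 0001000010111110 = 0x10BE (16 bits → U+10BE).

U+10BE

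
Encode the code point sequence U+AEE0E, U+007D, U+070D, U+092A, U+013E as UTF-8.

F2 AE B8 8E 7D DC 8D E0 A4 AA C4 BE

U+AEE0E: 4-byte form → F2 AE B8 8E.
U+007D: 1-byte form → 7D.
U+070D: 2-byte form → DC 8D.
U+092A: 3-byte form → E0 A4 AA.
U+013E: 2-byte form → C4 BE.
Concatenated (12 bytes): F2 AE B8 8E 7D DC 8D E0 A4 AA C4 BE.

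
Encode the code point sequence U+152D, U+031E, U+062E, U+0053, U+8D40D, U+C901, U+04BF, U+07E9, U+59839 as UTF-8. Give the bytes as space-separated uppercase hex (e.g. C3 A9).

U+152D: 3-byte form → E1 94 AD.
U+031E: 2-byte form → CC 9E.
U+062E: 2-byte form → D8 AE.
U+0053: 1-byte form → 53.
U+8D40D: 4-byte form → F2 8D 90 8D.
U+C901: 3-byte form → EC A4 81.
U+04BF: 2-byte form → D2 BF.
U+07E9: 2-byte form → DF A9.
U+59839: 4-byte form → F1 99 A0 B9.
Concatenated (23 bytes): E1 94 AD CC 9E D8 AE 53 F2 8D 90 8D EC A4 81 D2 BF DF A9 F1 99 A0 B9.

E1 94 AD CC 9E D8 AE 53 F2 8D 90 8D EC A4 81 D2 BF DF A9 F1 99 A0 B9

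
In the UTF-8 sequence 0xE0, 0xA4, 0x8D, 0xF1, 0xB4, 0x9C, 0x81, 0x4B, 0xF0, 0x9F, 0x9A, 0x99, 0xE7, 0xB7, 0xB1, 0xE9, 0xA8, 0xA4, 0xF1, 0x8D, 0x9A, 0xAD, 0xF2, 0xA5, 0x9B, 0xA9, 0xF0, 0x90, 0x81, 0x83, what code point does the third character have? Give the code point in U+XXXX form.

U+004B

Offset 0: leading byte 0xE0 = 11100000 → 3-byte char #1 = E0 A4 8D.
Offset 3: leading byte 0xF1 = 11110001 → 4-byte char #2 = F1 B4 9C 81.
Offset 7: leading byte 0x4B = 01001011 → 1-byte char #3 = 4B.
Leading byte 0x4B = 01001011 matches 0xxxxxxx → 1-byte sequence.
Byte 1: 0x4B = 01001011, payload 1001011 (7 bits).
Concatenate: 1001011 = 0x4B (7 bits → U+004B).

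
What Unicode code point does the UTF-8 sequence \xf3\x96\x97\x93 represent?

Leading byte 0xF3 = 11110011 matches 11110xxx → 4-byte sequence.
Byte 1: 0xF3 = 11110011, payload 011 (3 bits).
Byte 2: 0x96 = 10010110 (10xxxxxx ✓), payload 010110.
Byte 3: 0x97 = 10010111 (10xxxxxx ✓), payload 010111.
Byte 4: 0x93 = 10010011 (10xxxxxx ✓), payload 010011.
Concatenate: 011010110010111010011 = 0xD65D3 (21 bits → U+D65D3).

U+D65D3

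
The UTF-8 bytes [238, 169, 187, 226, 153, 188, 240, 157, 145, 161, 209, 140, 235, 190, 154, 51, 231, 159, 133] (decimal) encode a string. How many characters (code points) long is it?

7

Byte at offset 0: 0xEE = 11101110 → 3-byte char (#1). Advance 3.
Byte at offset 3: 0xE2 = 11100010 → 3-byte char (#2). Advance 3.
Byte at offset 6: 0xF0 = 11110000 → 4-byte char (#3). Advance 4.
Byte at offset 10: 0xD1 = 11010001 → 2-byte char (#4). Advance 2.
Byte at offset 12: 0xEB = 11101011 → 3-byte char (#5). Advance 3.
Byte at offset 15: 0x33 = 00110011 → 1-byte char (#6). Advance 1.
Byte at offset 16: 0xE7 = 11100111 → 3-byte char (#7). Advance 3.
Reached end at offset 19 after 7 code points.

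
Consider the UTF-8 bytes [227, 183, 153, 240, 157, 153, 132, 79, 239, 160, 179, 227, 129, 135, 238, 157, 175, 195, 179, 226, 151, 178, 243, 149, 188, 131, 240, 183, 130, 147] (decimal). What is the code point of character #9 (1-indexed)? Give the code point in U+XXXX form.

Offset 0: leading byte 0xE3 = 11100011 → 3-byte char #1 = E3 B7 99.
Offset 3: leading byte 0xF0 = 11110000 → 4-byte char #2 = F0 9D 99 84.
Offset 7: leading byte 0x4F = 01001111 → 1-byte char #3 = 4F.
Offset 8: leading byte 0xEF = 11101111 → 3-byte char #4 = EF A0 B3.
Offset 11: leading byte 0xE3 = 11100011 → 3-byte char #5 = E3 81 87.
Offset 14: leading byte 0xEE = 11101110 → 3-byte char #6 = EE 9D AF.
Offset 17: leading byte 0xC3 = 11000011 → 2-byte char #7 = C3 B3.
Offset 19: leading byte 0xE2 = 11100010 → 3-byte char #8 = E2 97 B2.
Offset 22: leading byte 0xF3 = 11110011 → 4-byte char #9 = F3 95 BC 83.
Leading byte 0xF3 = 11110011 matches 11110xxx → 4-byte sequence.
Byte 1: 0xF3 = 11110011, payload 011 (3 bits).
Byte 2: 0x95 = 10010101 (10xxxxxx ✓), payload 010101.
Byte 3: 0xBC = 10111100 (10xxxxxx ✓), payload 111100.
Byte 4: 0x83 = 10000011 (10xxxxxx ✓), payload 000011.
Concatenate: 011010101111100000011 = 0xD5F03 (21 bits → U+D5F03).

U+D5F03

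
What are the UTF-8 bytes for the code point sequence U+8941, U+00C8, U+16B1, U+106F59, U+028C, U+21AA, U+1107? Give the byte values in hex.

U+8941: 3-byte form → E8 A5 81.
U+00C8: 2-byte form → C3 88.
U+16B1: 3-byte form → E1 9A B1.
U+106F59: 4-byte form → F4 86 BD 99.
U+028C: 2-byte form → CA 8C.
U+21AA: 3-byte form → E2 86 AA.
U+1107: 3-byte form → E1 84 87.
Concatenated (20 bytes): E8 A5 81 C3 88 E1 9A B1 F4 86 BD 99 CA 8C E2 86 AA E1 84 87.

E8 A5 81 C3 88 E1 9A B1 F4 86 BD 99 CA 8C E2 86 AA E1 84 87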